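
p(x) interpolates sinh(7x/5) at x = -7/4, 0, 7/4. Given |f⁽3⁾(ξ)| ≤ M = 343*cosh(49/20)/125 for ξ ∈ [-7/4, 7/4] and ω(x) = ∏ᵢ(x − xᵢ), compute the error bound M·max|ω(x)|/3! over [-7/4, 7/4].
117649*sqrt(3)*cosh(49/20)/216000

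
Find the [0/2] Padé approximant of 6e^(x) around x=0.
6/(x**2/2 - x + 1)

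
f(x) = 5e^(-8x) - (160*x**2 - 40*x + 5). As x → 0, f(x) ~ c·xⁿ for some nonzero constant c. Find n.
3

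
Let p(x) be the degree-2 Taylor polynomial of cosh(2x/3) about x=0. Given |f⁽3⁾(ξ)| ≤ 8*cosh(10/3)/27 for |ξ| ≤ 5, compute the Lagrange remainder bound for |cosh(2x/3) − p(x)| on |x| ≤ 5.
500*cosh(10/3)/81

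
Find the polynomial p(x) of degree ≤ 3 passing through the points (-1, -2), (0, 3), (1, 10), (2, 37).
3*x**3 + x**2 + 3*x + 3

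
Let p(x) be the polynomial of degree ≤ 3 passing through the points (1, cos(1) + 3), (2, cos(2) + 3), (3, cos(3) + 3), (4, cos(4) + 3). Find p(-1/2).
135*cos(3)/16 - 35*cos(4)/16 + 3 + 105*cos(1)/16 - 189*cos(2)/16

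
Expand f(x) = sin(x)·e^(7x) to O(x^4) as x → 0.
x + 7*x**2 + 73*x**3/3 + O(x**4)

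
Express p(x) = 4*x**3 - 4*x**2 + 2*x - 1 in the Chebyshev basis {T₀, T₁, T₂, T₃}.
(-3)T₀ + (5)T₁ + (-2)T₂ + T₃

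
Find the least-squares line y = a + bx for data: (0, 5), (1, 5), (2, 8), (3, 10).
a = 43/10, b = 9/5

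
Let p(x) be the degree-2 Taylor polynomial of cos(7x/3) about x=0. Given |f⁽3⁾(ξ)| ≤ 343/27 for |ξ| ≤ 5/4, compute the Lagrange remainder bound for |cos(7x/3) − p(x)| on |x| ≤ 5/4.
42875/10368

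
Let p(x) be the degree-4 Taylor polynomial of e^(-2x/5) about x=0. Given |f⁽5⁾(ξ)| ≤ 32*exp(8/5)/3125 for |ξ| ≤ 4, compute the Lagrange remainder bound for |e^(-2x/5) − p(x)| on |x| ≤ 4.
4096*exp(8/5)/46875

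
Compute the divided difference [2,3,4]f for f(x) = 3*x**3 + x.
27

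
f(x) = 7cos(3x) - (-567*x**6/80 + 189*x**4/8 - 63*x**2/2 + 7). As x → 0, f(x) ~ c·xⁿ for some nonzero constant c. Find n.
8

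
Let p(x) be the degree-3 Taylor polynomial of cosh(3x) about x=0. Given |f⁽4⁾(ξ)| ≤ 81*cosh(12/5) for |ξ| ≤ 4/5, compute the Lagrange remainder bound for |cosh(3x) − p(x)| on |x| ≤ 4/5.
864*cosh(12/5)/625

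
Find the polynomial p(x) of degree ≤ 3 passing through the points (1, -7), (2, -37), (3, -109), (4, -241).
-3*x**3 - 3*x**2 - 1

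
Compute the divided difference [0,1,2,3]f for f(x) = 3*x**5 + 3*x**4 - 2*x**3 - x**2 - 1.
91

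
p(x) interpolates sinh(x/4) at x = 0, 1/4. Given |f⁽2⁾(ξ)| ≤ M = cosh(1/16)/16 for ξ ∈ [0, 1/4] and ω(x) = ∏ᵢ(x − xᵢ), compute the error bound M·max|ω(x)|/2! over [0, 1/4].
cosh(1/16)/2048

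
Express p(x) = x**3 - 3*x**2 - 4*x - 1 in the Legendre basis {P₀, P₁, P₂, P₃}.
(-2)P₀ + (-17/5)P₁ + (-2)P₂ + (2/5)P₃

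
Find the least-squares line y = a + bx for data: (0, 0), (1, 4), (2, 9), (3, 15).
a = -1/2, b = 5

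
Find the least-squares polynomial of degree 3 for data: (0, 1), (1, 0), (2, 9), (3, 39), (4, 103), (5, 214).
58/63 + (-421/378)x + (-205/126)x² + (56/27)x³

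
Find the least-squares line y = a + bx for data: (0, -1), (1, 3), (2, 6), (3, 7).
a = -3/10, b = 27/10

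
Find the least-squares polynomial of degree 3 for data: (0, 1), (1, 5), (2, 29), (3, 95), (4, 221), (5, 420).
83/63 + (-149/54)x + (641/252)x² + (319/108)x³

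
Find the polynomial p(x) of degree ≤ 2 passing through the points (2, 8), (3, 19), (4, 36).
3*x**2 - 4*x + 4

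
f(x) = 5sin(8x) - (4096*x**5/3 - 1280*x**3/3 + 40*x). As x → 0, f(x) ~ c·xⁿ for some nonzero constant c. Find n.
7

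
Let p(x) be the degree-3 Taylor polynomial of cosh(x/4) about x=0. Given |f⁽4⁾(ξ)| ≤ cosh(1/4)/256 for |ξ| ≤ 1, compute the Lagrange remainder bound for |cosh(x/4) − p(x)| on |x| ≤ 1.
cosh(1/4)/6144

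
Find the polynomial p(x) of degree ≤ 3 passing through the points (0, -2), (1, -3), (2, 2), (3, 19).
x**3 - 2*x - 2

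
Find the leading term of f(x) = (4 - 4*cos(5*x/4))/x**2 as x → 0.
25/8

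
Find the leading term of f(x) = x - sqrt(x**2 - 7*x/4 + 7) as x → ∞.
7/8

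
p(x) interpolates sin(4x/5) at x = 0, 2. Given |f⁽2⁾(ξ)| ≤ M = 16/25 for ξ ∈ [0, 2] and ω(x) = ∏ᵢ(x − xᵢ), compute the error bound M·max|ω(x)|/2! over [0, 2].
8/25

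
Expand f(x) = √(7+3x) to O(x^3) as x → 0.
sqrt(7) + 3*sqrt(7)*x/14 - 9*sqrt(7)*x**2/392 + O(x**3)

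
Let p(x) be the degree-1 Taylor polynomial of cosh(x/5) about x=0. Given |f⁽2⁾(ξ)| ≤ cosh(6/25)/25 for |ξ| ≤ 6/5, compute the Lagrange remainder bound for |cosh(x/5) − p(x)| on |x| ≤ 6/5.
18*cosh(6/25)/625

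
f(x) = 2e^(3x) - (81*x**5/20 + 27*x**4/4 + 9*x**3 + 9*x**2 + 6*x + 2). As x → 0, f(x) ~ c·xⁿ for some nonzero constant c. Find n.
6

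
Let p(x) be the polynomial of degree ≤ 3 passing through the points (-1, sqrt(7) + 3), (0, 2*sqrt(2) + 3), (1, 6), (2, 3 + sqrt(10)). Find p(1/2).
-sqrt(10)/16 - sqrt(7)/16 + 9*sqrt(2)/8 + 75/16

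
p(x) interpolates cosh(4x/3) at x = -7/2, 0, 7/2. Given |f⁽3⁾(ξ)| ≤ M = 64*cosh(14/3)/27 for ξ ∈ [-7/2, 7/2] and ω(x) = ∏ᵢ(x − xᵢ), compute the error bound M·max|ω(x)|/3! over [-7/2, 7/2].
2744*sqrt(3)*cosh(14/3)/729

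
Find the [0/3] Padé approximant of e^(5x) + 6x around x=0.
1/(-6461*x**3/6 + 217*x**2/2 - 11*x + 1)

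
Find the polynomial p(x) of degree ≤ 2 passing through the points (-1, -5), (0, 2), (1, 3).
-3*x**2 + 4*x + 2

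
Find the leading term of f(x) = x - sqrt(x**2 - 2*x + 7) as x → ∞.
1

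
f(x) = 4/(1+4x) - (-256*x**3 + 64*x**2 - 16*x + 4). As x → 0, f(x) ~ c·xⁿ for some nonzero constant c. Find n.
4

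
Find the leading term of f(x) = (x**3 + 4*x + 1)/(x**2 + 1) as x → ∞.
x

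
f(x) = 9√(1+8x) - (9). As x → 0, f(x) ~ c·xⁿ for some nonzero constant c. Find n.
1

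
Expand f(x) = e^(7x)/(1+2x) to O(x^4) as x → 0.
1 + 5*x + 29*x**2/2 + 169*x**3/6 + O(x**4)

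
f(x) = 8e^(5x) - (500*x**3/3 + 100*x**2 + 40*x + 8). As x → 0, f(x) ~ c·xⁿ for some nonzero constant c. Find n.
4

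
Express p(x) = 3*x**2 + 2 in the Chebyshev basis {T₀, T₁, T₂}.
(7/2)T₀ + (3/2)T₂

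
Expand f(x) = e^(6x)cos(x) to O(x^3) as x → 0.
1 + 6*x + 35*x**2/2 + O(x**3)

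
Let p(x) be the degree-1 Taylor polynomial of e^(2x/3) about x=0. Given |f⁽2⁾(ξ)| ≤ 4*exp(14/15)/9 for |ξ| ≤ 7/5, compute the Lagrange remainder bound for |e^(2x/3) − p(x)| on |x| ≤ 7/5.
98*exp(14/15)/225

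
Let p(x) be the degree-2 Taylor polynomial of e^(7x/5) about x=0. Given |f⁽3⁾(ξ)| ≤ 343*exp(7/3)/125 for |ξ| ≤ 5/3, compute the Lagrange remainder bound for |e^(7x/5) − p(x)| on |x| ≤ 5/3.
343*exp(7/3)/162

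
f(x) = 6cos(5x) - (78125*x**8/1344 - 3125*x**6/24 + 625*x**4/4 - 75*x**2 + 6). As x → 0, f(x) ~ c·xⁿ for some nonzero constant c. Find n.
10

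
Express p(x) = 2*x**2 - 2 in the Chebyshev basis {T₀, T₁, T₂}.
-T₀ + T₂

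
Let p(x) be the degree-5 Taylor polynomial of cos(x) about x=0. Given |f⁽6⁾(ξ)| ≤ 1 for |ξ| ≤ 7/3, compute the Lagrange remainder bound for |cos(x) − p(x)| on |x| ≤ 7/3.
117649/524880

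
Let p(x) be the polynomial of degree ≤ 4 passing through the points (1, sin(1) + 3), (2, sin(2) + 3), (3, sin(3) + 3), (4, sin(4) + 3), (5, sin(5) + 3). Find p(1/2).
-105*sin(2)/32 + 35*sin(5)/128 + 189*sin(3)/64 - 45*sin(4)/32 + 315*sin(1)/128 + 3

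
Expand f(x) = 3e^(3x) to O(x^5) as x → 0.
3 + 9*x + 27*x**2/2 + 27*x**3/2 + 81*x**4/8 + O(x**5)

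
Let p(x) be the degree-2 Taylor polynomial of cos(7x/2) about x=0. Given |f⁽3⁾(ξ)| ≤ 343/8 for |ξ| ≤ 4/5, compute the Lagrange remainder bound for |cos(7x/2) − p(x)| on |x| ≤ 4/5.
1372/375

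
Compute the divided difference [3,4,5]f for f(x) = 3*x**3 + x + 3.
36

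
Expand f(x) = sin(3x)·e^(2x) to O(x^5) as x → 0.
3*x + 6*x**2 + 3*x**3/2 - 5*x**4 + O(x**5)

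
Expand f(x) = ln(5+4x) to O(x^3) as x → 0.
log(5) + 4*x/5 - 8*x**2/25 + O(x**3)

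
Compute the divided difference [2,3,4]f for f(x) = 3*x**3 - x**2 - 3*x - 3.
26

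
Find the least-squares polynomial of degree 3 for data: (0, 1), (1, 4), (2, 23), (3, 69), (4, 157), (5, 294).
23/21 + (-97/63)x + (97/42)x² + (35/18)x³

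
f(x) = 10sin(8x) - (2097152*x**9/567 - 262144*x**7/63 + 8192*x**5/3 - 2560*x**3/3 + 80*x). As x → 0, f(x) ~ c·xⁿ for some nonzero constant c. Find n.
11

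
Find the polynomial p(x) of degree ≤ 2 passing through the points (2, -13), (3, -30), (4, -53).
-3*x**2 - 2*x + 3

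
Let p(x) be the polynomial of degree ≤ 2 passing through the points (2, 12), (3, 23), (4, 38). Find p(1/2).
3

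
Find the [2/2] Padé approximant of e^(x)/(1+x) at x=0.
(7*x**2/36 + 2*x/3 + 1)/(-11*x**2/36 + 2*x/3 + 1)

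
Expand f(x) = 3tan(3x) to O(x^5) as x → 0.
9*x + 27*x**3 + O(x**5)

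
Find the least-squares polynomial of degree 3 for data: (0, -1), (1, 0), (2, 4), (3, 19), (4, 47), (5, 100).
-68/63 + (49/27)x + (-107/63)x² + (29/27)x³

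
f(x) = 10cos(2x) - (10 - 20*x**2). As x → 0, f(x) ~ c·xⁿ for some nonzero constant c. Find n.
4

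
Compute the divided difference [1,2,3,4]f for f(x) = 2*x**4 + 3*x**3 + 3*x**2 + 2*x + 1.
23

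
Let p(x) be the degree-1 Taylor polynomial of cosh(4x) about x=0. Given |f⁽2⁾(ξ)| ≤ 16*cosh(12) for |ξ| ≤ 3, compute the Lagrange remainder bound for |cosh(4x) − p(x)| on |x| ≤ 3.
72*cosh(12)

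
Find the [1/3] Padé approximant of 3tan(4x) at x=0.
12*x/(1 - 16*x**2/3)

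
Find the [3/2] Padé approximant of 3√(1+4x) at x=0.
(6*x**3 + 27*x**2 + 18*x + 3)/(3*x**2 + 4*x + 1)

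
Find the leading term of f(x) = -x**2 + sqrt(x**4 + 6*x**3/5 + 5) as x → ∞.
3*x/5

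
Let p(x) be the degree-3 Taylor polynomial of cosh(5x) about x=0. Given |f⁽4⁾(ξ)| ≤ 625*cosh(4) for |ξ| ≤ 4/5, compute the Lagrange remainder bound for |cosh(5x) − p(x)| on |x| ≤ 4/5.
32*cosh(4)/3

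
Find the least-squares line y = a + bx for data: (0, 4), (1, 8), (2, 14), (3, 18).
a = 19/5, b = 24/5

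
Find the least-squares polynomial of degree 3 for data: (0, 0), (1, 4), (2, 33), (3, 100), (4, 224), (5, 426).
-19/63 + (29/189)x + (265/126)x² + (161/54)x³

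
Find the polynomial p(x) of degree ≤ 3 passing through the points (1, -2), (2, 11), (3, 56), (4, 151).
3*x**3 - 2*x**2 - 2*x - 1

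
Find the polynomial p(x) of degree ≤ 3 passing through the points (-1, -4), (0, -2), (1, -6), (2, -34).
-3*x**3 - 3*x**2 + 2*x - 2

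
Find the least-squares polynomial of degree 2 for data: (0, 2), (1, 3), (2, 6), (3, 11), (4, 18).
2 + x²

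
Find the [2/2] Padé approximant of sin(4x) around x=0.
4*x/(8*x**2/3 + 1)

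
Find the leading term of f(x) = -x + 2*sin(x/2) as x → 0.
-x**3/24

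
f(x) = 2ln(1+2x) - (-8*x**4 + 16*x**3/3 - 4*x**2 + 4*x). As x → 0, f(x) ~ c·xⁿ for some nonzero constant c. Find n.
5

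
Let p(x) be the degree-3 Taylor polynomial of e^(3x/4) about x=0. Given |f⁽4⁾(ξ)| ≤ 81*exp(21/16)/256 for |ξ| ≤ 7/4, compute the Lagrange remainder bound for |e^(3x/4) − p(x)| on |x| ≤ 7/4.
64827*exp(21/16)/524288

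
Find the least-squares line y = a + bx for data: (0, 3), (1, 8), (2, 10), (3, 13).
a = 37/10, b = 16/5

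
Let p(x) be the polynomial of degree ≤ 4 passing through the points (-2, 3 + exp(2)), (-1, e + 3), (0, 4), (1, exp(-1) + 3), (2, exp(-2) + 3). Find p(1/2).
(-5 + 60*e + (-20*e + 3*exp(2) + 474)*exp(2))*exp(-2)/128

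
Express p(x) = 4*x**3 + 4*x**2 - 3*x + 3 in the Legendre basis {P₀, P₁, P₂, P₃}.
(13/3)P₀ + (-3/5)P₁ + (8/3)P₂ + (8/5)P₃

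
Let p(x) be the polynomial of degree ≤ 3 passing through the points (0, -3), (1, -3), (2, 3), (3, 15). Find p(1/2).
-15/4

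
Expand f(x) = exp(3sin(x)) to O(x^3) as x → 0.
1 + 3*x + 9*x**2/2 + O(x**3)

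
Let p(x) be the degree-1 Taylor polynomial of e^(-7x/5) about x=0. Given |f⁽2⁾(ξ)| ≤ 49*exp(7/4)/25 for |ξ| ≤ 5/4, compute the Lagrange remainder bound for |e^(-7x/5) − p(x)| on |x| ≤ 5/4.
49*exp(7/4)/32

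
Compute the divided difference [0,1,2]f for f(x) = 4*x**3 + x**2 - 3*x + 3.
13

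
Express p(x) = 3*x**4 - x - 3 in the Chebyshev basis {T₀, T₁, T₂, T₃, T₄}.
(-15/8)T₀ - T₁ + (3/2)T₂ + (3/8)T₄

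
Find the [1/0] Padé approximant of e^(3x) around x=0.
3*x + 1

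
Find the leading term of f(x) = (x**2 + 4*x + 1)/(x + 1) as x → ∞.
x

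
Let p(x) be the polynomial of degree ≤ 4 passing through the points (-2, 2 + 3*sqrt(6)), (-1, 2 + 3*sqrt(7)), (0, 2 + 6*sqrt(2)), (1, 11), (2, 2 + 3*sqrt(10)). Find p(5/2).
-881/32 - 135*sqrt(7)/32 + 105*sqrt(6)/128 + 945*sqrt(10)/128 + 567*sqrt(2)/32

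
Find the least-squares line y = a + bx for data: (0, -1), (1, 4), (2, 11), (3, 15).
a = -1, b = 11/2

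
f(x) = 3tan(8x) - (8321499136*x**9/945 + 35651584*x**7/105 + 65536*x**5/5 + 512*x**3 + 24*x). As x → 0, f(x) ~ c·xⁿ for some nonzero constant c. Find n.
11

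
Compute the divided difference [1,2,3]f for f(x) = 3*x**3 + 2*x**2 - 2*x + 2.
20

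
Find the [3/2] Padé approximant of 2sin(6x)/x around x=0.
(12 - 252*x**2/5)/(9*x**2/5 + 1)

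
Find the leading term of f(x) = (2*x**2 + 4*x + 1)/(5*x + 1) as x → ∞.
2*x/5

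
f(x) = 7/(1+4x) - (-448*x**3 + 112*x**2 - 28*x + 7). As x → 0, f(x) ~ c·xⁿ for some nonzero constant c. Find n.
4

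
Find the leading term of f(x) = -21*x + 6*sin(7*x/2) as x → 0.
-343*x**3/8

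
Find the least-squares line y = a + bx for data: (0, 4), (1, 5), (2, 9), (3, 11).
a = 7/2, b = 5/2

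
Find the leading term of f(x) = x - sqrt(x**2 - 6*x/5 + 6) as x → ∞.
3/5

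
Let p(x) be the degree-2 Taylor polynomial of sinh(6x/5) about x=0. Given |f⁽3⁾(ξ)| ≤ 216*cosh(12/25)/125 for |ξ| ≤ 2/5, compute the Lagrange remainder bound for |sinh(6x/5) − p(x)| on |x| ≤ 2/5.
288*cosh(12/25)/15625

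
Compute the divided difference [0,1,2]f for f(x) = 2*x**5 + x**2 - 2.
31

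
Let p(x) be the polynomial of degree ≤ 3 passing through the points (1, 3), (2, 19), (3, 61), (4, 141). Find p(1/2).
1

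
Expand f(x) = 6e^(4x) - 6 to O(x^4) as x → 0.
24*x + 48*x**2 + 64*x**3 + O(x**4)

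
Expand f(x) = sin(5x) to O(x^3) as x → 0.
5*x + O(x**3)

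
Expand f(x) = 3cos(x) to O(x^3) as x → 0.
3 - 3*x**2/2 + O(x**3)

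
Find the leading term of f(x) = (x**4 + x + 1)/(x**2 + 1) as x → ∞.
x**2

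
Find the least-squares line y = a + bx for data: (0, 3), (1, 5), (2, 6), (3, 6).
a = 7/2, b = 1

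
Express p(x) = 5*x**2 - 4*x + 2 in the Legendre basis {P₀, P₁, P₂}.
(11/3)P₀ + (-4)P₁ + (10/3)P₂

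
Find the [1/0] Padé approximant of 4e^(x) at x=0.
4*x + 4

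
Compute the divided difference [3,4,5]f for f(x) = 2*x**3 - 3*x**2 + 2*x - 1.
21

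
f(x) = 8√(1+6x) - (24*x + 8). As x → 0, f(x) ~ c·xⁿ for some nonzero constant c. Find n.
2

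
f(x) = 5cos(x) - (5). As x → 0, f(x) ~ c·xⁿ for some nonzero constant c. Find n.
2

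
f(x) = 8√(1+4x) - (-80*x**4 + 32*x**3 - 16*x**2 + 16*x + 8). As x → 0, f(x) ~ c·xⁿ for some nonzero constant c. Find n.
5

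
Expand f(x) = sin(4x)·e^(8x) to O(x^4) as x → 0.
4*x + 32*x**2 + 352*x**3/3 + O(x**4)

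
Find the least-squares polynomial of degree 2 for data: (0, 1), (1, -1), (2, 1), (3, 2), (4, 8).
33/35 + (-181/70)x + (15/14)x²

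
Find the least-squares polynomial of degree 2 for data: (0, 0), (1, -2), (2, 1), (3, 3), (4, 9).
-9/35 + (-139/70)x + (15/14)x²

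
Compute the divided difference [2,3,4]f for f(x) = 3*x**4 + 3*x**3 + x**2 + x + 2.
193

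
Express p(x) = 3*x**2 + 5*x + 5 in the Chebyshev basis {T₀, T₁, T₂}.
(13/2)T₀ + (5)T₁ + (3/2)T₂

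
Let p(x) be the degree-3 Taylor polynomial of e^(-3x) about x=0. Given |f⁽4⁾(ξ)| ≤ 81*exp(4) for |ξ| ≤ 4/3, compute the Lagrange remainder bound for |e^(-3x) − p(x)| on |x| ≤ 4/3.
32*exp(4)/3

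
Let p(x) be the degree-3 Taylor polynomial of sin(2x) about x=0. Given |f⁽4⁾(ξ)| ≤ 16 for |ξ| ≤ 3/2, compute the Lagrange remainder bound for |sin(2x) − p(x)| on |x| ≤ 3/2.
27/8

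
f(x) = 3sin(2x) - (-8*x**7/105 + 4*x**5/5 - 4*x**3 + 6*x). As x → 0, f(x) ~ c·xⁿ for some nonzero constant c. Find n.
9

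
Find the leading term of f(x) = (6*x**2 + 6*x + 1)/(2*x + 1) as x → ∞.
3*x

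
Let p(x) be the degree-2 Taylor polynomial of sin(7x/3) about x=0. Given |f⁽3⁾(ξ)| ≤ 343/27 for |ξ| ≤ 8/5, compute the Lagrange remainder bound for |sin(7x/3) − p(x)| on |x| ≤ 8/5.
87808/10125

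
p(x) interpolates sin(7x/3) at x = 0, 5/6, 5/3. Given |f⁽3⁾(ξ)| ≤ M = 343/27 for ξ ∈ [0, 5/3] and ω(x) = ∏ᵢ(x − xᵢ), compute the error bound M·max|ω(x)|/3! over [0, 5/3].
42875*sqrt(3)/157464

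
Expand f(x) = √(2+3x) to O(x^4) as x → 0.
sqrt(2) + 3*sqrt(2)*x/4 - 9*sqrt(2)*x**2/32 + 27*sqrt(2)*x**3/128 + O(x**4)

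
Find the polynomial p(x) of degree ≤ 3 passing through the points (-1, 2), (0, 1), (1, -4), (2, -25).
-2*x**3 - 2*x**2 - x + 1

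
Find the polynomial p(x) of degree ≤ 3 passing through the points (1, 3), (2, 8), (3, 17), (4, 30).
2*x**2 - x + 2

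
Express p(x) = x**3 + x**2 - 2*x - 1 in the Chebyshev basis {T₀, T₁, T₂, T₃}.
(-1/2)T₀ + (-5/4)T₁ + (1/2)T₂ + (1/4)T₃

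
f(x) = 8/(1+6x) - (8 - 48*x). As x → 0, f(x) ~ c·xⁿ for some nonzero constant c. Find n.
2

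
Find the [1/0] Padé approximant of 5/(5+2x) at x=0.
1 - 2*x/5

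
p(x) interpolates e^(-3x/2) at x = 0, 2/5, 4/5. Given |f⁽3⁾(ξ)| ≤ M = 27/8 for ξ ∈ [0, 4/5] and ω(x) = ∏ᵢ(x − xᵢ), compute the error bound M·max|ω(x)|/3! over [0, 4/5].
sqrt(3)/125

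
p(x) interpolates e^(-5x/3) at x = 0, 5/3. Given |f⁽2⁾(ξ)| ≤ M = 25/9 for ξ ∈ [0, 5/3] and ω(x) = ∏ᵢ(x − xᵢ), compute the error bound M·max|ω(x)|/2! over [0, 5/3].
625/648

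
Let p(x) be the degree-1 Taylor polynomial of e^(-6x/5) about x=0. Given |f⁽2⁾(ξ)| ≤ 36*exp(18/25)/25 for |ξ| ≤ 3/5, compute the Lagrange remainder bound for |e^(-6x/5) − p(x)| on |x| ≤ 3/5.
162*exp(18/25)/625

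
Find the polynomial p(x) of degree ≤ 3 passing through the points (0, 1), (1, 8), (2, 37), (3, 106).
3*x**3 + 2*x**2 + 2*x + 1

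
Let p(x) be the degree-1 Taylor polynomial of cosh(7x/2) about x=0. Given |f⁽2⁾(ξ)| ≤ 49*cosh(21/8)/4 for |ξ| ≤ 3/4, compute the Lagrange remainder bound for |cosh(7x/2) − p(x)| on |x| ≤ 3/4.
441*cosh(21/8)/128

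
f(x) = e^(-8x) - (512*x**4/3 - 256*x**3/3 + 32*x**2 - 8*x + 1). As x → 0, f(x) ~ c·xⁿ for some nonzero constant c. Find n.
5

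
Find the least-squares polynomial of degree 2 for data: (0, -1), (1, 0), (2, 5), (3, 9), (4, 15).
-46/35 + (107/70)x + (9/14)x²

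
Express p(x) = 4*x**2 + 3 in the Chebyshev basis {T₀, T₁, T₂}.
(5)T₀ + (2)T₂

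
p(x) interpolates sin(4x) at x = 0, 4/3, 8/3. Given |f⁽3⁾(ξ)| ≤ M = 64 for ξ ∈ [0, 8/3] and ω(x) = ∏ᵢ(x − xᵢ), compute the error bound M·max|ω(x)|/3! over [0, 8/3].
4096*sqrt(3)/729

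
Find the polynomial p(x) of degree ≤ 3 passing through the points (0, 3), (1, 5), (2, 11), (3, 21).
2*x**2 + 3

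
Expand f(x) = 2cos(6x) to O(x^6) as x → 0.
2 - 36*x**2 + 108*x**4 + O(x**6)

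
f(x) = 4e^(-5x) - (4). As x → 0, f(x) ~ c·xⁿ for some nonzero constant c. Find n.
1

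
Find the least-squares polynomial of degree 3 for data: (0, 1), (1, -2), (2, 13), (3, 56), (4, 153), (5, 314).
55/63 + (-794/189)x + (-8/9)x² + (77/27)x³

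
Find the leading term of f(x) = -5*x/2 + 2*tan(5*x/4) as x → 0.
125*x**3/96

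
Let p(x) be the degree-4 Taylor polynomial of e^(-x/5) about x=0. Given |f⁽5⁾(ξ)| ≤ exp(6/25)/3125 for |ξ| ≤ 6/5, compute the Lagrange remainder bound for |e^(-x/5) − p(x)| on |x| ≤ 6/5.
324*exp(6/25)/48828125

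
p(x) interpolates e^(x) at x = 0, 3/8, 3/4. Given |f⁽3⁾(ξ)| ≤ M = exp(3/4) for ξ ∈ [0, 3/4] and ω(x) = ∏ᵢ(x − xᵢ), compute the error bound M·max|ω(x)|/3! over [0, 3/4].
sqrt(3)*exp(3/4)/512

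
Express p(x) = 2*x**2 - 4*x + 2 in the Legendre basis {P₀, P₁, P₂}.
(8/3)P₀ + (-4)P₁ + (4/3)P₂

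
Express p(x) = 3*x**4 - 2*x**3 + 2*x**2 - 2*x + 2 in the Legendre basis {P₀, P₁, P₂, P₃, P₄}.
(49/15)P₀ + (-16/5)P₁ + (64/21)P₂ + (-4/5)P₃ + (24/35)P₄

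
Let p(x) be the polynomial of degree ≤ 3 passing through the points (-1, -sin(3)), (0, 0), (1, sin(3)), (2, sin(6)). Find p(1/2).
-sin(6)/16 + 5*sin(3)/8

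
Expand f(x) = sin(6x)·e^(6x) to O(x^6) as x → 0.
6*x + 36*x**2 + 72*x**3 - 1296*x**5/5 + O(x**6)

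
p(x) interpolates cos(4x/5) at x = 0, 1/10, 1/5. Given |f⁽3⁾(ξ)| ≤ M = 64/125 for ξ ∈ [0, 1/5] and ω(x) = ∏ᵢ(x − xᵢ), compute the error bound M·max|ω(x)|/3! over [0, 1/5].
8*sqrt(3)/421875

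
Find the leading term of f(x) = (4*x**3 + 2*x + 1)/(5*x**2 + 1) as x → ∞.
4*x/5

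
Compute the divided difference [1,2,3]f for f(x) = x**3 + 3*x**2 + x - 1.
9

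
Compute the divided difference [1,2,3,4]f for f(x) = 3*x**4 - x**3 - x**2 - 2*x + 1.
29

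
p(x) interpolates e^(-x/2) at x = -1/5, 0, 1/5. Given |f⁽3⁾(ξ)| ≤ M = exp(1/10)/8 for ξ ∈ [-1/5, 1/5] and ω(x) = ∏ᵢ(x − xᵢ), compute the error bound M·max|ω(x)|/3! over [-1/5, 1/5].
sqrt(3)*exp(1/10)/27000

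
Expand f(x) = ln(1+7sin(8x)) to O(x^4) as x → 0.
56*x - 1568*x**2 + 173824*x**3/3 + O(x**4)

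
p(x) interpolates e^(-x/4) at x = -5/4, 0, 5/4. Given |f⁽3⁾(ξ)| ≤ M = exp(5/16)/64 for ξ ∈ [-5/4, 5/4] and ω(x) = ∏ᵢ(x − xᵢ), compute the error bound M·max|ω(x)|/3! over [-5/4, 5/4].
125*sqrt(3)*exp(5/16)/110592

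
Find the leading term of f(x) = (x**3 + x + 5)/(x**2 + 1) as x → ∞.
x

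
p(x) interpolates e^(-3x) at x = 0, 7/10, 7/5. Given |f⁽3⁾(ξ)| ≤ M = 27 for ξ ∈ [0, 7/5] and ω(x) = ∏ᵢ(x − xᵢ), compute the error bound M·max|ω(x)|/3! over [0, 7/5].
343*sqrt(3)/1000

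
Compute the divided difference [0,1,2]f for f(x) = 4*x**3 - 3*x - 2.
12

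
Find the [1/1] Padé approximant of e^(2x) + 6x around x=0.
(31*x/4 + 1)/(1 - x/4)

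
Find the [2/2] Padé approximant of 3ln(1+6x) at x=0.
18*x*(3*x + 1)/(6*x**2 + 6*x + 1)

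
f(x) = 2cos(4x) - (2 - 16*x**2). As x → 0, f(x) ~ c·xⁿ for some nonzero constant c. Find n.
4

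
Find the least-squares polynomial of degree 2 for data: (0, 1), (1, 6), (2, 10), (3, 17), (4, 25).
9/7 + (233/70)x + (9/14)x²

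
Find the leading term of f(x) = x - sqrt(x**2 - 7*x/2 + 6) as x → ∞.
7/4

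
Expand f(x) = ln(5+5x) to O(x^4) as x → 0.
log(5) + x - x**2/2 + x**3/3 + O(x**4)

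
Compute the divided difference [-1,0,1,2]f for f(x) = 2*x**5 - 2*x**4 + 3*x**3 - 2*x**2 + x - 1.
9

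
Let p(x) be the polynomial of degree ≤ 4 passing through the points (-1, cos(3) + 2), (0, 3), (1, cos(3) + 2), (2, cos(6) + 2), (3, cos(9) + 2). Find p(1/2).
85*cos(3)/128 - 5*cos(6)/32 + 3*cos(9)/128 + 79/32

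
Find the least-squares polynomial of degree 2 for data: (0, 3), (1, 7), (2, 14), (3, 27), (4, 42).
3 + (9/5)x + (2)x²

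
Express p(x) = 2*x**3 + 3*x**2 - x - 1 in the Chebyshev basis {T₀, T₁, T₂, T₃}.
(1/2)T₀ + (1/2)T₁ + (3/2)T₂ + (1/2)T₃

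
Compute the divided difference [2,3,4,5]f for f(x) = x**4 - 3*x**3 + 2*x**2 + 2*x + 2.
11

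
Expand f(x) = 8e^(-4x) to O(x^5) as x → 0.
8 - 32*x + 64*x**2 - 256*x**3/3 + 256*x**4/3 + O(x**5)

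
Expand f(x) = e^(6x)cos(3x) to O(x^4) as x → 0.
1 + 6*x + 27*x**2/2 + 9*x**3 + O(x**4)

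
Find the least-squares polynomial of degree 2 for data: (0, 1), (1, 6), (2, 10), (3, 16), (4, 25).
10/7 + (103/35)x + (5/7)x²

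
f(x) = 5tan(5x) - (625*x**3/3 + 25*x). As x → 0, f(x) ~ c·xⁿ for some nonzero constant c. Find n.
5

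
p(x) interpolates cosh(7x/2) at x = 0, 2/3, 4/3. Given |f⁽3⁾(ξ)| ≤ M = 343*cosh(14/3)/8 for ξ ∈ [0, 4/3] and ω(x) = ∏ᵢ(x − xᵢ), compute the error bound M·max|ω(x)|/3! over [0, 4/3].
343*sqrt(3)*cosh(14/3)/729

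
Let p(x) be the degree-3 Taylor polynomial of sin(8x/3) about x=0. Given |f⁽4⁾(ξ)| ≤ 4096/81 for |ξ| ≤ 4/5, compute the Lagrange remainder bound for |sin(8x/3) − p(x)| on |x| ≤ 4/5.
131072/151875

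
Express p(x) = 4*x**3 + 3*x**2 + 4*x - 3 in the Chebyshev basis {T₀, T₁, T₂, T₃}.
(-3/2)T₀ + (7)T₁ + (3/2)T₂ + T₃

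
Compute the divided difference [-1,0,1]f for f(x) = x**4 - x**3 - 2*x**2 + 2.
-1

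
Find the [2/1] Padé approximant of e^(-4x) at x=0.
(8*x**2/3 - 8*x/3 + 1)/(4*x/3 + 1)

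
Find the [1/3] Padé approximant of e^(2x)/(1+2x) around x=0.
(3*x/4 + 1)/(7*x**3/6 - 2*x**2 + 3*x/4 + 1)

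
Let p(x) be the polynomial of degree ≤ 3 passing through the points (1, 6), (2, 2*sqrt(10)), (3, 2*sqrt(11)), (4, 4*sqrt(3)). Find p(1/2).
-35*sqrt(10)/8 - 5*sqrt(3)/4 + 21*sqrt(11)/8 + 105/8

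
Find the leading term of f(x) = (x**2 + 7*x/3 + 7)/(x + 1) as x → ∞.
x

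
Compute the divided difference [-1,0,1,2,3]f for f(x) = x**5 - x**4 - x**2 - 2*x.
4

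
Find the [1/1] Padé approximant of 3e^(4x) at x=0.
(6*x + 3)/(1 - 2*x)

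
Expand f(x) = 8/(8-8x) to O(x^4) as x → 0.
1 + x + x**2 + x**3 + O(x**4)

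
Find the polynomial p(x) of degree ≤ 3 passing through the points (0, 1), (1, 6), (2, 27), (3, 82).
3*x**3 - x**2 + 3*x + 1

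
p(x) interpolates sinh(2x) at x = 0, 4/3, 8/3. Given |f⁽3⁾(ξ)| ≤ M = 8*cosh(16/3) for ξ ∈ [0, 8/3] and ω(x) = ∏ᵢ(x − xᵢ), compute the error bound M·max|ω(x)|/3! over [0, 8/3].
512*sqrt(3)*cosh(16/3)/729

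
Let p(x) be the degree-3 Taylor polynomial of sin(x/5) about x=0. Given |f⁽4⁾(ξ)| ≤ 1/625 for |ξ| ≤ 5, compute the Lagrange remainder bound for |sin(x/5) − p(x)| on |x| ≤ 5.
1/24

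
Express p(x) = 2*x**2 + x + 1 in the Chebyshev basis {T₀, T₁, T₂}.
(2)T₀ + T₁ + T₂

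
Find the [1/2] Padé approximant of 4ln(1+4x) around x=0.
16*x/(-4*x**2/3 + 2*x + 1)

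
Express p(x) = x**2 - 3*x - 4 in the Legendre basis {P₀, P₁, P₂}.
(-11/3)P₀ + (-3)P₁ + (2/3)P₂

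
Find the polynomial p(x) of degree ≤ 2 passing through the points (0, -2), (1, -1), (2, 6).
3*x**2 - 2*x - 2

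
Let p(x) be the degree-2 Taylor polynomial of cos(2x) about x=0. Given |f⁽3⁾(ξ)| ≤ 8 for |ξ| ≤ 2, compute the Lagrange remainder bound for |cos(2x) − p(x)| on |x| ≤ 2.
32/3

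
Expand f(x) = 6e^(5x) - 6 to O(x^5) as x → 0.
30*x + 75*x**2 + 125*x**3 + 625*x**4/4 + O(x**5)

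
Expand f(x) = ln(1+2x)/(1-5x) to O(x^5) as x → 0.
2*x + 8*x**2 + 128*x**3/3 + 628*x**4/3 + O(x**5)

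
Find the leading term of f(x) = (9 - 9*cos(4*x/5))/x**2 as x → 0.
72/25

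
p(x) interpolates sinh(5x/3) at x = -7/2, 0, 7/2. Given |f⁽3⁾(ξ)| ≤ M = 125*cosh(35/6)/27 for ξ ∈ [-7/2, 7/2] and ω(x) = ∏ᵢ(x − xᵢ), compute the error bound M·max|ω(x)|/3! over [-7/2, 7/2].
42875*sqrt(3)*cosh(35/6)/5832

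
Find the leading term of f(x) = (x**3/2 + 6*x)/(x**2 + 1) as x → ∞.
x/2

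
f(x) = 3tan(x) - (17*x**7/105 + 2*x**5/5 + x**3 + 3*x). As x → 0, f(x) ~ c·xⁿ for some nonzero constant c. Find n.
9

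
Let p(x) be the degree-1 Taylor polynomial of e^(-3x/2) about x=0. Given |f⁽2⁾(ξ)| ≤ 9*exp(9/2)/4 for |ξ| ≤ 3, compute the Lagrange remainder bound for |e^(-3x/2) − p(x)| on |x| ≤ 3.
81*exp(9/2)/8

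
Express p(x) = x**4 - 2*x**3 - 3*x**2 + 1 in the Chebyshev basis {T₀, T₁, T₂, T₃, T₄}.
(-1/8)T₀ + (-3/2)T₁ - T₂ + (-1/2)T₃ + (1/8)T₄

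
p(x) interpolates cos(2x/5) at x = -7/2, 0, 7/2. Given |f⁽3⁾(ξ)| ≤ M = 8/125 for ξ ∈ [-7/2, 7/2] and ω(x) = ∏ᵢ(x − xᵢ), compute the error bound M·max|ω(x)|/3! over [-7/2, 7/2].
343*sqrt(3)/3375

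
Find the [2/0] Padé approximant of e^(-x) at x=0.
x**2/2 - x + 1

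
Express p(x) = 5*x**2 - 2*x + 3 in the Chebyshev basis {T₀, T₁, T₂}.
(11/2)T₀ + (-2)T₁ + (5/2)T₂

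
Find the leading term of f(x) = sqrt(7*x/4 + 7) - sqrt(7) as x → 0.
sqrt(7)*x/8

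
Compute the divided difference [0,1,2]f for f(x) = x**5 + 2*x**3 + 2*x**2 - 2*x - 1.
23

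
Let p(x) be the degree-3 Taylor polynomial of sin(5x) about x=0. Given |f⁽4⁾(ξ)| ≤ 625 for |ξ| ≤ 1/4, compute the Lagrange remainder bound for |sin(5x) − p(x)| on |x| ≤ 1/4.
625/6144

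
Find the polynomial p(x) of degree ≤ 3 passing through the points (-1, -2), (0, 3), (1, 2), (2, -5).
-3*x**2 + 2*x + 3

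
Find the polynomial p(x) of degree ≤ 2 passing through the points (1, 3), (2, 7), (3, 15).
2*x**2 - 2*x + 3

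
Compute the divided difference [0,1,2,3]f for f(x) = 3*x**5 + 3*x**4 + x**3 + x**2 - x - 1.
94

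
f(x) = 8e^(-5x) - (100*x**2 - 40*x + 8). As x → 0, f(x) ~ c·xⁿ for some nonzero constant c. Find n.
3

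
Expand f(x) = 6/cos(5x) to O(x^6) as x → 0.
6 + 75*x**2 + 3125*x**4/4 + O(x**6)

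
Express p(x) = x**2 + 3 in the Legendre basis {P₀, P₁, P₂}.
(10/3)P₀ + (2/3)P₂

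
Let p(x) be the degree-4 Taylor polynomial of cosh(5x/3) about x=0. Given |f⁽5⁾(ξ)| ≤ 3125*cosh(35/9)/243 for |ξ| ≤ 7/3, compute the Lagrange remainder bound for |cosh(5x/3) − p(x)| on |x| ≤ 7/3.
10504375*cosh(35/9)/1417176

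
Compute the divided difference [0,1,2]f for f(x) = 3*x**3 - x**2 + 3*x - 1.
8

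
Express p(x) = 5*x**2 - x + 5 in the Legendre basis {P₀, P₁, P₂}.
(20/3)P₀ - P₁ + (10/3)P₂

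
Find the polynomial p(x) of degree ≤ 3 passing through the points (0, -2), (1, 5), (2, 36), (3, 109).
3*x**3 + 3*x**2 + x - 2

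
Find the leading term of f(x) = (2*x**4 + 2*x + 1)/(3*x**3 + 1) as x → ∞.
2*x/3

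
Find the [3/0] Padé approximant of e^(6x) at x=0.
36*x**3 + 18*x**2 + 6*x + 1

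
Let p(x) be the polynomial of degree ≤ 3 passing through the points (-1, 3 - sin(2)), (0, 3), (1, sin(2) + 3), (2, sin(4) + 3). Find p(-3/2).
-7*sin(2)/8 - 5*sin(4)/16 + 3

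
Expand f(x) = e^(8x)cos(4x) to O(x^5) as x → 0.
1 + 8*x + 24*x**2 + 64*x**3/3 - 224*x**4/3 + O(x**5)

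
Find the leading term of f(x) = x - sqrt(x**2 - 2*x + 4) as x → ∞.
1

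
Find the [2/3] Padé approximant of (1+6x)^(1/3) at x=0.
(14*x**2 + 8*x + 1)/(-4*x**3/3 + 6*x**2 + 6*x + 1)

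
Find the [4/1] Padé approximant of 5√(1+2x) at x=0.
(3*x**4/8 - x**3 + 9*x**2/2 + 12*x + 5)/(7*x/5 + 1)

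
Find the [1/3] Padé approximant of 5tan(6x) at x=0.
30*x/(1 - 12*x**2)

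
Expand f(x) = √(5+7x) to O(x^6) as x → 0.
sqrt(5) + 7*sqrt(5)*x/10 - 49*sqrt(5)*x**2/200 + 343*sqrt(5)*x**3/2000 - 2401*sqrt(5)*x**4/16000 + 117649*sqrt(5)*x**5/800000 + O(x**6)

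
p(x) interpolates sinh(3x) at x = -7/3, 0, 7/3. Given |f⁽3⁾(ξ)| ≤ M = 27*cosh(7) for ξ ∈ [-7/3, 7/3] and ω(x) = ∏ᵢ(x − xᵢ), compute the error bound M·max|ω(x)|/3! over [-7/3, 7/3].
343*sqrt(3)*cosh(7)/27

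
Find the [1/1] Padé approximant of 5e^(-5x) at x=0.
(5 - 25*x/2)/(5*x/2 + 1)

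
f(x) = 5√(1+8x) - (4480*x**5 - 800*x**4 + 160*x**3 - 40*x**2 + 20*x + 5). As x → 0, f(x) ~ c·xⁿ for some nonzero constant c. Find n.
6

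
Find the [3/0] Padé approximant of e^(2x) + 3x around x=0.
4*x**3/3 + 2*x**2 + 5*x + 1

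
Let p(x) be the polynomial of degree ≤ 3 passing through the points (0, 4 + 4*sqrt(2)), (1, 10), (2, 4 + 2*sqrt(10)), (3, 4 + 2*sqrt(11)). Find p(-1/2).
-73/8 - 5*sqrt(11)/8 + 21*sqrt(10)/8 + 35*sqrt(2)/4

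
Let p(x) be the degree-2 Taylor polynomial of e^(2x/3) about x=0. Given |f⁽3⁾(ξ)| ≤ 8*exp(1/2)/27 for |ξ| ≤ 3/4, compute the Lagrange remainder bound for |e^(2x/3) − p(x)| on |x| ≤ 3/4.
exp(1/2)/48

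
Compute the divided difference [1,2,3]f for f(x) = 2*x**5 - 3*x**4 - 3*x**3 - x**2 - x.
86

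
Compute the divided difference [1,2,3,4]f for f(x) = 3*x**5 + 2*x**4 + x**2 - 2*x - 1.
215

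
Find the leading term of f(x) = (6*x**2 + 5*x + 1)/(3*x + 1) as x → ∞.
2*x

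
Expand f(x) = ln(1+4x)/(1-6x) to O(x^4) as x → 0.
4*x + 16*x**2 + 352*x**3/3 + O(x**4)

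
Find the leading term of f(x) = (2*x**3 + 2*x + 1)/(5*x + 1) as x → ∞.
2*x**2/5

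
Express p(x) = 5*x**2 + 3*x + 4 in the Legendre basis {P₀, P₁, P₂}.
(17/3)P₀ + (3)P₁ + (10/3)P₂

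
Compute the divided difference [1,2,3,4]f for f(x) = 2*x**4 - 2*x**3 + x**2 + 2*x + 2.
18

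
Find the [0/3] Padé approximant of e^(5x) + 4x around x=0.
1/(-3149*x**3/6 + 137*x**2/2 - 9*x + 1)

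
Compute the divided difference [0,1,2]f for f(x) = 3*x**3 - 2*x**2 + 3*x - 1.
7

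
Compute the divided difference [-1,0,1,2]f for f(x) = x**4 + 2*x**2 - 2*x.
2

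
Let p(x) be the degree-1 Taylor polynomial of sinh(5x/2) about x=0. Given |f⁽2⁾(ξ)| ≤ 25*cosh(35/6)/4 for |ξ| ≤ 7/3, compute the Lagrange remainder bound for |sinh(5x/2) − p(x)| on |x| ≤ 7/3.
1225*cosh(35/6)/72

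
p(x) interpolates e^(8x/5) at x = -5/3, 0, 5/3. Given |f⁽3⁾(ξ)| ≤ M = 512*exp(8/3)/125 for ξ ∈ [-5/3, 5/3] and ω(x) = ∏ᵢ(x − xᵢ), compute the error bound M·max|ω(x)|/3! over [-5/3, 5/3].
512*sqrt(3)*exp(8/3)/729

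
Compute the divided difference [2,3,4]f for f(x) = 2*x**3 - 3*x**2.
15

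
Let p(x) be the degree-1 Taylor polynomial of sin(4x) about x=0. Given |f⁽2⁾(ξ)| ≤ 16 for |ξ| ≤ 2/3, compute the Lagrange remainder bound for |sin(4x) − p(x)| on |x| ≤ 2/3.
32/9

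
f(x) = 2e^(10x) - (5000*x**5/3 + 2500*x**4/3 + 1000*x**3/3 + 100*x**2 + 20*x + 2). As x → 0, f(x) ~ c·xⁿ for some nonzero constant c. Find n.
6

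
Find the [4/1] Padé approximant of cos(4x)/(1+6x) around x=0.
(32*x**4/3 - 8*x**2 + 1)/(6*x + 1)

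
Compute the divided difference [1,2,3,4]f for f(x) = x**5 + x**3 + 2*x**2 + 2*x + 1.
66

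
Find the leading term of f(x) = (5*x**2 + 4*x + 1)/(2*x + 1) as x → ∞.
5*x/2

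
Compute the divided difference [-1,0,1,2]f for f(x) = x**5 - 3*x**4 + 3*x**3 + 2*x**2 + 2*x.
2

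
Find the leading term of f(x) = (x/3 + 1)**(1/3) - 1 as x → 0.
x/9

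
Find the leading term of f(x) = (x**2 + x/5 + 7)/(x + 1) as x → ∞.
x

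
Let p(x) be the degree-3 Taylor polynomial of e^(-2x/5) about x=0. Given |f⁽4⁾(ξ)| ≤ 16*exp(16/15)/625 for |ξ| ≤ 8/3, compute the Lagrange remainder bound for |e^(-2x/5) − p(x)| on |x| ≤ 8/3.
8192*exp(16/15)/151875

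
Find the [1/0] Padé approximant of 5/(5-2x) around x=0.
2*x/5 + 1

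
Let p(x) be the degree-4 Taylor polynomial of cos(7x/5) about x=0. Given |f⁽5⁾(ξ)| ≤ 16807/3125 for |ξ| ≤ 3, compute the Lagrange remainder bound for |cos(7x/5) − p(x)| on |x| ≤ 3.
1361367/125000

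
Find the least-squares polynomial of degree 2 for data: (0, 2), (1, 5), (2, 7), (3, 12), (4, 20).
86/35 + (41/70)x + (13/14)x²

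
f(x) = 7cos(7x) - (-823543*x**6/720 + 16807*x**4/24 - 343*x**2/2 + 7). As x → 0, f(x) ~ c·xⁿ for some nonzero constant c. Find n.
8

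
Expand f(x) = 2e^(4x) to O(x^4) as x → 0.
2 + 8*x + 16*x**2 + 64*x**3/3 + O(x**4)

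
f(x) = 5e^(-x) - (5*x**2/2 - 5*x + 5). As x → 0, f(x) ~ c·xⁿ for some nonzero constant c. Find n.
3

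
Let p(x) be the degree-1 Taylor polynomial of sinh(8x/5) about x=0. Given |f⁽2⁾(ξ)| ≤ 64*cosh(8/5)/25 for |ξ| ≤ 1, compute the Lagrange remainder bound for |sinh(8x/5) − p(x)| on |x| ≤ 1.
32*cosh(8/5)/25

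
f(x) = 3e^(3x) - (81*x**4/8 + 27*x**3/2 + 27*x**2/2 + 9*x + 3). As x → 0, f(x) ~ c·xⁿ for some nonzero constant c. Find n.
5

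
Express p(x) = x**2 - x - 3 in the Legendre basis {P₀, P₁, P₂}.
(-8/3)P₀ - P₁ + (2/3)P₂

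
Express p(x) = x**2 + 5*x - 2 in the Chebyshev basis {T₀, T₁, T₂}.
(-3/2)T₀ + (5)T₁ + (1/2)T₂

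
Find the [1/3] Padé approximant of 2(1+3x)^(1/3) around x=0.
(5*x + 2)/(x**3/3 - x**2/2 + 3*x/2 + 1)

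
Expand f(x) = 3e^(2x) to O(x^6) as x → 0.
3 + 6*x + 6*x**2 + 4*x**3 + 2*x**4 + 4*x**5/5 + O(x**6)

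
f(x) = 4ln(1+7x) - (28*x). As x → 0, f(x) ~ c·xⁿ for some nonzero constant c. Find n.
2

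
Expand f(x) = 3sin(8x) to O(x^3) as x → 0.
24*x + O(x**3)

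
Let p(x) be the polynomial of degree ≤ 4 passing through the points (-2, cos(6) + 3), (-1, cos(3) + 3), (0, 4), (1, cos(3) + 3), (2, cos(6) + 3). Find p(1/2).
5*cos(3)/16 - cos(6)/64 + 237/64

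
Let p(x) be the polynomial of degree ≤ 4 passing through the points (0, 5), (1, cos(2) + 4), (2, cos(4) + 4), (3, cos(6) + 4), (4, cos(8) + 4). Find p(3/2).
45*cos(4)/64 + 15*cos(2)/32 - 5*cos(6)/32 + 3*cos(8)/128 + 507/128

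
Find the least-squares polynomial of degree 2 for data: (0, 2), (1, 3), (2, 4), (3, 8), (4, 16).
17/7 + (-109/70)x + (17/14)x²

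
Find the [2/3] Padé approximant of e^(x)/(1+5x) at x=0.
(461*x**2/5420 + 682*x/1355 + 1)/(1661*x**3/4065 - 13017*x**2/5420 + 6102*x/1355 + 1)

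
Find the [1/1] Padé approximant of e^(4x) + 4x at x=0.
(7*x + 1)/(1 - x)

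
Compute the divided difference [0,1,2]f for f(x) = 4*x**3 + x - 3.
12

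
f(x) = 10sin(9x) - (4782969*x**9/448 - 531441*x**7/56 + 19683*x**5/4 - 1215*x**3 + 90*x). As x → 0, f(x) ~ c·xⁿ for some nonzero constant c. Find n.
11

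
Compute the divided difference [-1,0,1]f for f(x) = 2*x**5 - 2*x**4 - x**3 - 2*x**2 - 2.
-4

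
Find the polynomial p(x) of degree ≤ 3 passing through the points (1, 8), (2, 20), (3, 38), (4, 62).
3*x**2 + 3*x + 2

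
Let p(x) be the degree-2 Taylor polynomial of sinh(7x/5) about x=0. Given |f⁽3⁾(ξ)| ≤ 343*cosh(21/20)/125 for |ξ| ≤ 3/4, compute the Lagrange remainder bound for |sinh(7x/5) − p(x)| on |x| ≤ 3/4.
3087*cosh(21/20)/16000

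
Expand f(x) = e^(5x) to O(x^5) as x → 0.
1 + 5*x + 25*x**2/2 + 125*x**3/6 + 625*x**4/24 + O(x**5)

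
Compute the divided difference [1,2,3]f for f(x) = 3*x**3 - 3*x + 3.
18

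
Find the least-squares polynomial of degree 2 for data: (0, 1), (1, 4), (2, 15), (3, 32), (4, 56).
6/7 + (3/35)x + (24/7)x²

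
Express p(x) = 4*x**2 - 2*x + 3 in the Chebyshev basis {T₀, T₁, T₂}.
(5)T₀ + (-2)T₁ + (2)T₂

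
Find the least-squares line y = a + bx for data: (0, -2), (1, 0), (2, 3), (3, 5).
a = -21/10, b = 12/5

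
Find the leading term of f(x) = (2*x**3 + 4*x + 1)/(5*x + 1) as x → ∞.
2*x**2/5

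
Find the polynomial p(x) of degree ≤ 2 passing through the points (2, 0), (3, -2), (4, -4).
4 - 2*x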